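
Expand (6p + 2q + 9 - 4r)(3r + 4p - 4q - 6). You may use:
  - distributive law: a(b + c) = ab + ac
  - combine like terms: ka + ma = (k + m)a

2pr + 24p^2 - 16pq + 22qr - 8q^2 - 48q + 51r - 54 - 12r^2

(6p + 2q + 9 - 4r)(3r + 4p - 4q - 6)
= 18pr + 24p^2 - 24pq - 36p + 6qr + 8pq - 8q^2 - 12q + 27r + 36p - 36q - 54 - 12r^2 - 16pr + 16qr + 24r    [distributive law]
= 2pr + 24p^2 - 16pq + 22qr - 8q^2 - 48q + 51r - 54 - 12r^2    [combine like terms]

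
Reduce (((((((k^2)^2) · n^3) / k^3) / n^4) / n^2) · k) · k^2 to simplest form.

k^4n^(-3)

(((((((k^2)^2) · n^3) / k^3) / n^4) / n^2) · k) · k^2
= (((((k^4 · n^3) / k^3) / n^4) / n^2) · k) · k^2    [power of a power]
= k^4n^(-3)    [quotient of powers; product of powers]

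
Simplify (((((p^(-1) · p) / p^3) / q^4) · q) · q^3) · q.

(((((p^(-1) · p) / p^3) / q^4) · q) · q^3) · q
= ((((p^0 / p^3) / q^4) · q) · q^3) · q    [product of powers]
= (((p^(-3) / q^4) · q) · q^3) · q    [quotient of powers]
= p^(-3)·q    [quotient of powers; product of powers]

p^(-3)·q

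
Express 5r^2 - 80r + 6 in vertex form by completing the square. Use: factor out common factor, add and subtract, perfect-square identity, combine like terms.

5(r - 8)^2 - 314

5r^2 - 80r + 6
= 5(r^2 - 16r) + 6    [factor out 5 from the r-terms]
= 5(r^2 - 16r + 64 - 64) + 6    [add and subtract 64 inside the bracket]
= 5(r - 8)^2 - 320 + 6    [perfect-square identity]
= 5(r - 8)^2 - 314    [combine constants]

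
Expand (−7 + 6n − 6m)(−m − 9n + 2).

−5m + 75n − 14 + 48mn − 54n^2 + 6m^2

(−7 + 6n − 6m)(−m − 9n + 2)
= 7m + 63n − 14 − 6mn − 54n^2 + 12n + 6m^2 + 54mn − 12m    [distributive law]
= −5m + 75n − 14 + 48mn − 54n^2 + 6m^2    [combine like terms]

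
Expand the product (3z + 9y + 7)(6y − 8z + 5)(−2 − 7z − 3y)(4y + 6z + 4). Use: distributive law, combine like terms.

(3z + 9y + 7)(6y − 8z + 5)(−2 − 7z − 3y)(4y + 6z + 4)
= (18yz − 24z^2 + 15z + 54y^2 − 72yz + 45y + 42y − 56z + 35)(−2 − 7z − 3y)(4y + 6z + 4)    [distributive law]
= (−54yz − 24z^2 − 41z + 54y^2 + 87y + 35)(−2 − 7z − 3y)(4y + 6z + 4)    [combine like terms]
= (108yz + 378yz^2 + 162y^2z + 48z^2 + 168z^3 + 72yz^2 + 82z + 287z^2 + 123yz − 108y^2 − 378y^2z − 162y^3 − 174y − 609yz − 261y^2 − 70 − 245z − 105y)(4y + 6z + 4)    [distributive law]
= (−378yz + 450yz^2 − 216y^2z + 335z^2 + 168z^3 − 163z − 369y^2 − 162y^3 − 279y − 70)(4y + 6z + 4)    [combine like terms]
= −1512y^2z − 2268yz^2 − 1512yz + 1800y^2z^2 + 2700yz^3 + 1800yz^2 − 864y^3z − 1296y^2z^2 − 864y^2z + 1340yz^2 + 2010z^3 + 1340z^2 + 672yz^3 + 1008z^4 + 672z^3 − 652yz − 978z^2 − 652z − 1476y^3 − 2214y^2z − 1476y^2 − 648y^4 − 972y^3z − 648y^3 − 1116y^2 − 1674yz − 1116y − 280y − 420z − 280    [distributive law]
= −4590y^2z + 872yz^2 − 3838yz + 504y^2z^2 + 3372yz^3 − 1836y^3z + 2682z^3 + 362z^2 + 1008z^4 − 1072z − 2124y^3 − 2592y^2 − 648y^4 − 1396y − 280    [combine like terms]

−4590y^2z + 872yz^2 − 3838yz + 504y^2z^2 + 3372yz^3 − 1836y^3z + 2682z^3 + 362z^2 + 1008z^4 − 1072z − 2124y^3 − 2592y^2 − 648y^4 − 1396y − 280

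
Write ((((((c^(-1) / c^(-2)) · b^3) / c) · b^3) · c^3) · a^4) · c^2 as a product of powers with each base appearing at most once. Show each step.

((((((c^(-1) / c^(-2)) · b^3) / c) · b^3) · c^3) · a^4) · c^2
= (((((c · b^3) / c) · b^3) · c^3) · a^4) · c^2    [quotient of powers]
= a^4b^6c^5    [quotient of powers; product of powers]

a^4b^6c^5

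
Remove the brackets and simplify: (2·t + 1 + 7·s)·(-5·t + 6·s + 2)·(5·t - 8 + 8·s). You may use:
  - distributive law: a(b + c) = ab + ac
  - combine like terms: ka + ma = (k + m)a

-50·t^3 + 75·t^2 - 195·s·t^2 + 276·s·t + 26·s^2·t + 18·t - 144·s - 176·s^2 - 16 + 336·s^3

(2·t + 1 + 7·s)·(-5·t + 6·s + 2)·(5·t - 8 + 8·s)
= (-10·t^2 + 12·s·t + 4·t - 5·t + 6·s + 2 - 35·s·t + 42·s^2 + 14·s)·(5·t - 8 + 8·s)    [distributive law]
= (-10·t^2 - 23·s·t - t + 20·s + 2 + 42·s^2)·(5·t - 8 + 8·s)    [combine like terms]
= -50·t^3 + 80·t^2 - 80·s·t^2 - 115·s·t^2 + 184·s·t - 184·s^2·t - 5·t^2 + 8·t - 8·s·t + 100·s·t - 160·s + 160·s^2 + 10·t - 16 + 16·s + 210·s^2·t - 336·s^2 + 336·s^3    [distributive law]
= -50·t^3 + 75·t^2 - 195·s·t^2 + 276·s·t + 26·s^2·t + 18·t - 144·s - 176·s^2 - 16 + 336·s^3    [combine like terms]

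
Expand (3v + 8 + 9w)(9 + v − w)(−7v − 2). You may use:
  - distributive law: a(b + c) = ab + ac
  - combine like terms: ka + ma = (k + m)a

(3v + 8 + 9w)(9 + v − w)(−7v − 2)
= (27v + 3v^2 − 3vw + 72 + 8v − 8w + 81w + 9vw − 9w^2)(−7v − 2)    [distributive law]
= (35v + 3v^2 + 6vw + 72 + 73w − 9w^2)(−7v − 2)    [combine like terms]
= −245v^2 − 70v − 21v^3 − 6v^2 − 42v^2w − 12vw − 504v − 144 − 511vw − 146w + 63vw^2 + 18w^2    [distributive law]
= −251v^2 − 574v − 21v^3 − 42v^2w − 523vw − 144 − 146w + 63vw^2 + 18w^2    [combine like terms]

−251v^2 − 574v − 21v^3 − 42v^2w − 523vw − 144 − 146w + 63vw^2 + 18w^2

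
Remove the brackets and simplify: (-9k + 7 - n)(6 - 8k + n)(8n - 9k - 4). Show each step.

-885kn + 702k² + 62k + 585k²n - 648k³ + kn² + 332n - 168 + 12n² - 8n³

(-9k + 7 - n)(6 - 8k + n)(8n - 9k - 4)
= (-54k + 72k² - 9kn + 42 - 56k + 7n - 6n + 8kn - n²)(8n - 9k - 4)    [distributive law]
= (-110k + 72k² - kn + 42 + n - n²)(8n - 9k - 4)    [combine like terms]
= -880kn + 990k² + 440k + 576k²n - 648k³ - 288k² - 8kn² + 9k²n + 4kn + 336n - 378k - 168 + 8n² - 9kn - 4n - 8n³ + 9kn² + 4n²    [distributive law]
= -885kn + 702k² + 62k + 585k²n - 648k³ + kn² + 332n - 168 + 12n² - 8n³    [combine like terms]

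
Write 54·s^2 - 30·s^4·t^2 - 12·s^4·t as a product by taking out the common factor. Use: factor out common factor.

54·s^2 - 30·s^4·t^2 - 12·s^4·t
= 6(9·s^2 - 5·s^4·t^2 - 2·s^4·t)    [factor out 6]
= 6·s^2(9 - 5·s^2·t^2 - 2·s^2·t)    [factor out s^2]

6·s^2(9 - 5·s^2·t^2 - 2·s^2·t)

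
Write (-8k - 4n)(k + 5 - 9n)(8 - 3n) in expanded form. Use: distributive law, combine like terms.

-64k^2 + 24k^2n - 320k + 664kn - 204kn^2 - 160n + 348n^2 - 108n^3

(-8k - 4n)(k + 5 - 9n)(8 - 3n)
= (-8k^2 - 40k + 72kn - 4kn - 20n + 36n^2)(8 - 3n)    [distributive law]
= (-8k^2 - 40k + 68kn - 20n + 36n^2)(8 - 3n)    [combine like terms]
= -64k^2 + 24k^2n - 320k + 120kn + 544kn - 204kn^2 - 160n + 60n^2 + 288n^2 - 108n^3    [distributive law]
= -64k^2 + 24k^2n - 320k + 664kn - 204kn^2 - 160n + 348n^2 - 108n^3    [combine like terms]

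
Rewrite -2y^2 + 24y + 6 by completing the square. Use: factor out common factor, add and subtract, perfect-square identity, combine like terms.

-2y^2 + 24y + 6
= -2(y^2 - 12y) + 6    [factor out -2 from the y-terms]
= -2(y^2 - 12y + 36 - 36) + 6    [add and subtract 36 inside the bracket]
= -2(y - 6)^2 + 72 + 6    [perfect-square identity]
= -2(y - 6)^2 + 78    [combine constants]

-2(y - 6)^2 + 78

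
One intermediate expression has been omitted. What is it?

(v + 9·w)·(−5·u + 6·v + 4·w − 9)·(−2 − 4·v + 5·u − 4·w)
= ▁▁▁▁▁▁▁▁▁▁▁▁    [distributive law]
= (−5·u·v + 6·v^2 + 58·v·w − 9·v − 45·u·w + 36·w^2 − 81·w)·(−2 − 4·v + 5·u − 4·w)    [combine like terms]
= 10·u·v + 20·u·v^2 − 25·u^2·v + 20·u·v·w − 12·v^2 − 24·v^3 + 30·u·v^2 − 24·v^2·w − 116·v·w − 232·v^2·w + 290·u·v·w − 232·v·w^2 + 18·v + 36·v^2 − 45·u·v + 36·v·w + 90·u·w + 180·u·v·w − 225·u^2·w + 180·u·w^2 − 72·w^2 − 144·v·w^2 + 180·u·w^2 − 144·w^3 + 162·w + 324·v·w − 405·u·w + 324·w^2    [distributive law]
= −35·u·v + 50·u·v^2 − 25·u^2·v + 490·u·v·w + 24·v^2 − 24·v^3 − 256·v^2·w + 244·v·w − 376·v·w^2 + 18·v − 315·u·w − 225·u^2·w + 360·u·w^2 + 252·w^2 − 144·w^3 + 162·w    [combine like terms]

After distributive law, the bracketed line is:

(−5·u·v + 6·v^2 + 4·v·w − 9·v − 45·u·w + 54·v·w + 36·w^2 − 81·w)·(−2 − 4·v + 5·u − 4·w)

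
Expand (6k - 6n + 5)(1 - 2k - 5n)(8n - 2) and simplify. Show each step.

4kn + 8k - 96k^2n + 24k^2 - 144kn^2 - 308n^2 + 102n + 240n^3 - 10

(6k - 6n + 5)(1 - 2k - 5n)(8n - 2)
= (6k - 12k^2 - 30kn - 6n + 12kn + 30n^2 + 5 - 10k - 25n)(8n - 2)    [distributive law]
= (-4k - 12k^2 - 18kn - 31n + 30n^2 + 5)(8n - 2)    [combine like terms]
= -32kn + 8k - 96k^2n + 24k^2 - 144kn^2 + 36kn - 248n^2 + 62n + 240n^3 - 60n^2 + 40n - 10    [distributive law]
= 4kn + 8k - 96k^2n + 24k^2 - 144kn^2 - 308n^2 + 102n + 240n^3 - 10    [combine like terms]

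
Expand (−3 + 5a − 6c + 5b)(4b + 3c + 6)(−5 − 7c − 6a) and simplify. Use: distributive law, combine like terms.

(−3 + 5a − 6c + 5b)(4b + 3c + 6)(−5 − 7c − 6a)
= (−12b − 9c − 18 + 20ab + 15ac + 30a − 24bc − 18c² − 36c + 20b² + 15bc + 30b)(−5 − 7c − 6a)    [distributive law]
= (18b − 45c − 18 + 20ab + 15ac + 30a − 9bc − 18c² + 20b²)(−5 − 7c − 6a)    [combine like terms]
= −90b − 126bc − 108ab + 225c + 315c² + 270ac + 90 + 126c + 108a − 100ab − 140abc − 120a²b − 75ac − 105ac² − 90a²c − 150a − 210ac − 180a² + 45bc + 63bc² + 54abc + 90c² + 126c³ + 108ac² − 100b² − 140b²c − 120ab²    [distributive law]
= −90b − 81bc − 208ab + 351c + 405c² − 15ac + 90 − 42a − 86abc − 120a²b + 3ac² − 90a²c − 180a² + 63bc² + 126c³ − 100b² − 140b²c − 120ab²    [combine like terms]

−90b − 81bc − 208ab + 351c + 405c² − 15ac + 90 − 42a − 86abc − 120a²b + 3ac² − 90a²c − 180a² + 63bc² + 126c³ − 100b² − 140b²c − 120ab²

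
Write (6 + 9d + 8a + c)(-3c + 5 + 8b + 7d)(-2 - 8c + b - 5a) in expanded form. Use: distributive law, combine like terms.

-214c + 110c² - 413bc - 207ac - 60 - 66b - 230a + 48b² - 328ab - 174d - 656cd - 57bd - 547ad + 160c²d - 596bcd - 348acd + 72b²d - 304abd - 126d² - 504cd² + 63bd² - 315ad² + 207ac² - 576abc + 120a²c - 200a² + 64ab² - 320a²b - 280a²d + 24c³ - 67bc² + 8b²c

(6 + 9d + 8a + c)(-3c + 5 + 8b + 7d)(-2 - 8c + b - 5a)
= (-18c + 30 + 48b + 42d - 27cd + 45d + 72bd + 63d² - 24ac + 40a + 64ab + 56ad - 3c² + 5c + 8bc + 7cd)(-2 - 8c + b - 5a)    [distributive law]
= (-13c + 30 + 48b + 87d - 20cd + 72bd + 63d² - 24ac + 40a + 64ab + 56ad - 3c² + 8bc)(-2 - 8c + b - 5a)    [combine like terms]
= 26c + 104c² - 13bc + 65ac - 60 - 240c + 30b - 150a - 96b - 384bc + 48b² - 240ab - 174d - 696cd + 87bd - 435ad + 40cd + 160c²d - 20bcd + 100acd - 144bd - 576bcd + 72b²d - 360abd - 126d² - 504cd² + 63bd² - 315ad² + 48ac + 192ac² - 24abc + 120a²c - 80a - 320ac + 40ab - 200a² - 128ab - 512abc + 64ab² - 320a²b - 112ad - 448acd + 56abd - 280a²d + 6c² + 24c³ - 3bc² + 15ac² - 16bc - 64bc² + 8b²c - 40abc    [distributive law]
= -214c + 110c² - 413bc - 207ac - 60 - 66b - 230a + 48b² - 328ab - 174d - 656cd - 57bd - 547ad + 160c²d - 596bcd - 348acd + 72b²d - 304abd - 126d² - 504cd² + 63bd² - 315ad² + 207ac² - 576abc + 120a²c - 200a² + 64ab² - 320a²b - 280a²d + 24c³ - 67bc² + 8b²c    [combine like terms]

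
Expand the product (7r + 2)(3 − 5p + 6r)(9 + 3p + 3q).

(7r + 2)(3 − 5p + 6r)(9 + 3p + 3q)
= (21r − 35pr + 42r² + 6 − 10p + 12r)(9 + 3p + 3q)    [distributive law]
= (33r − 35pr + 42r² + 6 − 10p)(9 + 3p + 3q)    [combine like terms]
= 297r + 99pr + 99qr − 315pr − 105p²r − 105pqr + 378r² + 126pr² + 126qr² + 54 + 18p + 18q − 90p − 30p² − 30pq    [distributive law]
= 297r − 216pr + 99qr − 105p²r − 105pqr + 378r² + 126pr² + 126qr² + 54 − 72p + 18q − 30p² − 30pq    [combine like terms]

297r − 216pr + 99qr − 105p²r − 105pqr + 378r² + 126pr² + 126qr² + 54 − 72p + 18q − 30p² − 30pq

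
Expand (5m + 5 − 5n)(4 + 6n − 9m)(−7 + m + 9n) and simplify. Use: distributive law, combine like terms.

(5m + 5 − 5n)(4 + 6n − 9m)(−7 + m + 9n)
= (20m + 30mn − 45m² + 20 + 30n − 45m − 20n − 30n² + 45mn)(−7 + m + 9n)    [distributive law]
= (−25m + 75mn − 45m² + 20 + 10n − 30n²)(−7 + m + 9n)    [combine like terms]
= 175m − 25m² − 225mn − 525mn + 75m²n + 675mn² + 315m² − 45m³ − 405m²n − 140 + 20m + 180n − 70n + 10mn + 90n² + 210n² − 30mn² − 270n³    [distributive law]
= 195m + 290m² − 740mn − 330m²n + 645mn² − 45m³ − 140 + 110n + 300n² − 270n³    [combine like terms]

195m + 290m² − 740mn − 330m²n + 645mn² − 45m³ − 140 + 110n + 300n² − 270n³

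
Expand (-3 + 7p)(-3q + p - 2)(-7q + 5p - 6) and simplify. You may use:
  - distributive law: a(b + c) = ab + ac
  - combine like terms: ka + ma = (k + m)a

-63q^2 + 290pq - 96q - 127p^2 + 132p - 36 + 147pq^2 - 154p^2q + 35p^3

(-3 + 7p)(-3q + p - 2)(-7q + 5p - 6)
= (9q - 3p + 6 - 21pq + 7p^2 - 14p)(-7q + 5p - 6)    [distributive law]
= (9q - 17p + 6 - 21pq + 7p^2)(-7q + 5p - 6)    [combine like terms]
= -63q^2 + 45pq - 54q + 119pq - 85p^2 + 102p - 42q + 30p - 36 + 147pq^2 - 105p^2q + 126pq - 49p^2q + 35p^3 - 42p^2    [distributive law]
= -63q^2 + 290pq - 96q - 127p^2 + 132p - 36 + 147pq^2 - 154p^2q + 35p^3    [combine like terms]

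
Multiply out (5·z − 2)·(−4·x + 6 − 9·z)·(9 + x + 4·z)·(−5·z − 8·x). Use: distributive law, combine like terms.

(5·z − 2)·(−4·x + 6 − 9·z)·(9 + x + 4·z)·(−5·z − 8·x)
= (−20·x·z + 30·z − 45·z² + 8·x − 12 + 18·z)·(9 + x + 4·z)·(−5·z − 8·x)    [distributive law]
= (−20·x·z + 48·z − 45·z² + 8·x − 12)·(9 + x + 4·z)·(−5·z − 8·x)    [combine like terms]
= (−180·x·z − 20·x²·z − 80·x·z² + 432·z + 48·x·z + 192·z² − 405·z² − 45·x·z² − 180·z³ + 72·x + 8·x² + 32·x·z − 108 − 12·x − 48·z)·(−5·z − 8·x)    [distributive law]
= (−100·x·z − 20·x²·z − 125·x·z² + 384·z − 213·z² − 180·z³ + 60·x + 8·x² − 108)·(−5·z − 8·x)    [combine like terms]
= 500·x·z² + 800·x²·z + 100·x²·z² + 160·x³·z + 625·x·z³ + 1000·x²·z² − 1920·z² − 3072·x·z + 1065·z³ + 1704·x·z² + 900·z⁴ + 1440·x·z³ − 300·x·z − 480·x² − 40·x²·z − 64·x³ + 540·z + 864·x    [distributive law]
= 2204·x·z² + 760·x²·z + 1100·x²·z² + 160·x³·z + 2065·x·z³ − 1920·z² − 3372·x·z + 1065·z³ + 900·z⁴ − 480·x² − 64·x³ + 540·z + 864·x    [combine like terms]

2204·x·z² + 760·x²·z + 1100·x²·z² + 160·x³·z + 2065·x·z³ − 1920·z² − 3372·x·z + 1065·z³ + 900·z⁴ − 480·x² − 64·x³ + 540·z + 864·x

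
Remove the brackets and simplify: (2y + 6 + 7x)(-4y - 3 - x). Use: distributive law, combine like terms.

-8y² - 30y - 30xy - 18 - 27x - 7x²

(2y + 6 + 7x)(-4y - 3 - x)
= -8y² - 6y - 2xy - 24y - 18 - 6x - 28xy - 21x - 7x²    [distributive law]
= -8y² - 30y - 30xy - 18 - 27x - 7x²    [combine like terms]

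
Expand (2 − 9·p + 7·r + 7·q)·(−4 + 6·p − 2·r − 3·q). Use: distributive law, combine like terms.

−8 + 48·p − 32·r − 34·q − 54·p^2 + 60·p·r + 69·p·q − 14·r^2 − 35·q·r − 21·q^2

(2 − 9·p + 7·r + 7·q)·(−4 + 6·p − 2·r − 3·q)
= −8 + 12·p − 4·r − 6·q + 36·p − 54·p^2 + 18·p·r + 27·p·q − 28·r + 42·p·r − 14·r^2 − 21·q·r − 28·q + 42·p·q − 14·q·r − 21·q^2    [distributive law]
= −8 + 48·p − 32·r − 34·q − 54·p^2 + 60·p·r + 69·p·q − 14·r^2 − 35·q·r − 21·q^2    [combine like terms]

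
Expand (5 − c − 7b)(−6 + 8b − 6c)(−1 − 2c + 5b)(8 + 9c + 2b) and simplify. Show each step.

(5 − c − 7b)(−6 + 8b − 6c)(−1 − 2c + 5b)(8 + 9c + 2b)
= (−30 + 40b − 30c + 6c − 8bc + 6c² + 42b − 56b² + 42bc)(−1 − 2c + 5b)(8 + 9c + 2b)    [distributive law]
= (−30 + 82b − 24c + 34bc + 6c² − 56b²)(−1 − 2c + 5b)(8 + 9c + 2b)    [combine like terms]
= (30 + 60c − 150b − 82b − 164bc + 410b² + 24c + 48c² − 120bc − 34bc − 68bc² + 170b²c − 6c² − 12c³ + 30bc² + 56b² + 112b²c − 280b³)(8 + 9c + 2b)    [distributive law]
= (30 + 84c − 232b − 318bc + 466b² + 42c² − 38bc² + 282b²c − 12c³ − 280b³)(8 + 9c + 2b)    [combine like terms]
= 240 + 270c + 60b + 672c + 756c² + 168bc − 1856b − 2088bc − 464b² − 2544bc − 2862bc² − 636b²c + 3728b² + 4194b²c + 932b³ + 336c² + 378c³ + 84bc² − 304bc² − 342bc³ − 76b²c² + 2256b²c + 2538b²c² + 564b³c − 96c³ − 108c⁴ − 24bc³ − 2240b³ − 2520b³c − 560b⁴    [distributive law]
= 240 + 942c − 1796b + 1092c² − 4464bc + 3264b² − 3082bc² + 5814b²c − 1308b³ + 282c³ − 366bc³ + 2462b²c² − 1956b³c − 108c⁴ − 560b⁴    [combine like terms]

240 + 942c − 1796b + 1092c² − 4464bc + 3264b² − 3082bc² + 5814b²c − 1308b³ + 282c³ − 366bc³ + 2462b²c² − 1956b³c − 108c⁴ − 560b⁴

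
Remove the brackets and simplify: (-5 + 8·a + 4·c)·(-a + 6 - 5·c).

53·a - 30 + 49·c - 8·a^2 - 44·a·c - 20·c^2

(-5 + 8·a + 4·c)·(-a + 6 - 5·c)
= 5·a - 30 + 25·c - 8·a^2 + 48·a - 40·a·c - 4·a·c + 24·c - 20·c^2    [distributive law]
= 53·a - 30 + 49·c - 8·a^2 - 44·a·c - 20·c^2    [combine like terms]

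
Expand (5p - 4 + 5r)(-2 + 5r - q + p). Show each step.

(5p - 4 + 5r)(-2 + 5r - q + p)
= -10p + 25pr - 5pq + 5p² + 8 - 20r + 4q - 4p - 10r + 25r² - 5qr + 5pr    [distributive law]
= -14p + 30pr - 5pq + 5p² + 8 - 30r + 4q + 25r² - 5qr    [combine like terms]

-14p + 30pr - 5pq + 5p² + 8 - 30r + 4q + 25r² - 5qr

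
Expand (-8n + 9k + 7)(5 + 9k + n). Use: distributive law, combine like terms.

-33n - 63kn - 8n² + 108k + 81k² + 35

(-8n + 9k + 7)(5 + 9k + n)
= -40n - 72kn - 8n² + 45k + 81k² + 9kn + 35 + 63k + 7n    [distributive law]
= -33n - 63kn - 8n² + 108k + 81k² + 35    [combine like terms]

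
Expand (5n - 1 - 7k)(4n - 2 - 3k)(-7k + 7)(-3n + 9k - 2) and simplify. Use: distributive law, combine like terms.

420kn^3 - 2163k^2n^2 + 2149kn^2 - 420n^3 + 14n^2 - 2513k^2n - 791kn + 154n + 3150k^3n + 889k^2 - 84k - 28 + 546k^3 - 1323k^4

(5n - 1 - 7k)(4n - 2 - 3k)(-7k + 7)(-3n + 9k - 2)
= (20n^2 - 10n - 15kn - 4n + 2 + 3k - 28kn + 14k + 21k^2)(-7k + 7)(-3n + 9k - 2)    [distributive law]
= (20n^2 - 14n - 43kn + 2 + 17k + 21k^2)(-7k + 7)(-3n + 9k - 2)    [combine like terms]
= (-140kn^2 + 140n^2 + 98kn - 98n + 301k^2n - 301kn - 14k + 14 - 119k^2 + 119k - 147k^3 + 147k^2)(-3n + 9k - 2)    [distributive law]
= (-140kn^2 + 140n^2 - 203kn - 98n + 301k^2n + 105k + 14 + 28k^2 - 147k^3)(-3n + 9k - 2)    [combine like terms]
= 420kn^3 - 1260k^2n^2 + 280kn^2 - 420n^3 + 1260kn^2 - 280n^2 + 609kn^2 - 1827k^2n + 406kn + 294n^2 - 882kn + 196n - 903k^2n^2 + 2709k^3n - 602k^2n - 315kn + 945k^2 - 210k - 42n + 126k - 28 - 84k^2n + 252k^3 - 56k^2 + 441k^3n - 1323k^4 + 294k^3    [distributive law]
= 420kn^3 - 2163k^2n^2 + 2149kn^2 - 420n^3 + 14n^2 - 2513k^2n - 791kn + 154n + 3150k^3n + 889k^2 - 84k - 28 + 546k^3 - 1323k^4    [combine like terms]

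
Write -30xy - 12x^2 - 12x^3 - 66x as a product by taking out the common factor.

-30xy - 12x^2 - 12x^3 - 66x
= 6(-5xy - 2x^2 - 2x^3 - 11x)    [factor out 6]
= 6x(-5y - 2x - 2x^2 - 11)    [factor out x]

6x(-5y - 2x - 2x^2 - 11)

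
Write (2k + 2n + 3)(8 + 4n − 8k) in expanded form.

(2k + 2n + 3)(8 + 4n − 8k)
= 16k + 8kn − 16k² + 16n + 8n² − 16kn + 24 + 12n − 24k    [distributive law]
= −8k − 8kn − 16k² + 28n + 8n² + 24    [combine like terms]

−8k − 8kn − 16k² + 28n + 8n² + 24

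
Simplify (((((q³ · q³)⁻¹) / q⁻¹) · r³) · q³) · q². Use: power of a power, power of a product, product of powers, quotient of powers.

(((((q³ · q³)⁻¹) / q⁻¹) · r³) · q³) · q²
= ((((((q³)⁻¹) · ((q³)⁻¹)) / q⁻¹) · r³) · q³) · q²    [power of a product]
= ((((q⁻³ · ((q³)⁻¹)) / q⁻¹) · r³) · q³) · q²    [power of a power]
= ((((q⁻³ · q⁻³) / q⁻¹) · r³) · q³) · q²    [power of a power]
= (((q⁻⁶ / q⁻¹) · r³) · q³) · q²    [product of powers]
= ((q⁻⁵ · r³) · q³) · q²    [quotient of powers]
= r³    [product of powers]

r³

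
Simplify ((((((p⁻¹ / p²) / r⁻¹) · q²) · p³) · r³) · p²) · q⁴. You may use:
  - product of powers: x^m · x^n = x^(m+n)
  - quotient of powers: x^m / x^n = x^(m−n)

p²q⁶r⁴

((((((p⁻¹ / p²) / r⁻¹) · q²) · p³) · r³) · p²) · q⁴
= (((((p⁻³ / r⁻¹) · q²) · p³) · r³) · p²) · q⁴    [quotient of powers]
= p²q⁶r⁴    [quotient of powers; product of powers]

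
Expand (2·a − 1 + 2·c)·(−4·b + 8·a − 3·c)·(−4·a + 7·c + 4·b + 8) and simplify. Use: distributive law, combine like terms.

96·a^2·b + 16·a·b·c − 32·a·b^2 − 112·a·b − 64·a^3 + 72·a^2·c + 160·a^2 + 94·a·c^2 + 12·a·c − 24·b·c + 16·b^2 + 32·b − 64·a − 27·c^2 + 24·c − 80·b·c^2 − 32·b^2·c − 42·c^3

(2·a − 1 + 2·c)·(−4·b + 8·a − 3·c)·(−4·a + 7·c + 4·b + 8)
= (−8·a·b + 16·a^2 − 6·a·c + 4·b − 8·a + 3·c − 8·b·c + 16·a·c − 6·c^2)·(−4·a + 7·c + 4·b + 8)    [distributive law]
= (−8·a·b + 16·a^2 + 10·a·c + 4·b − 8·a + 3·c − 8·b·c − 6·c^2)·(−4·a + 7·c + 4·b + 8)    [combine like terms]
= 32·a^2·b − 56·a·b·c − 32·a·b^2 − 64·a·b − 64·a^3 + 112·a^2·c + 64·a^2·b + 128·a^2 − 40·a^2·c + 70·a·c^2 + 40·a·b·c + 80·a·c − 16·a·b + 28·b·c + 16·b^2 + 32·b + 32·a^2 − 56·a·c − 32·a·b − 64·a − 12·a·c + 21·c^2 + 12·b·c + 24·c + 32·a·b·c − 56·b·c^2 − 32·b^2·c − 64·b·c + 24·a·c^2 − 42·c^3 − 24·b·c^2 − 48·c^2    [distributive law]
= 96·a^2·b + 16·a·b·c − 32·a·b^2 − 112·a·b − 64·a^3 + 72·a^2·c + 160·a^2 + 94·a·c^2 + 12·a·c − 24·b·c + 16·b^2 + 32·b − 64·a − 27·c^2 + 24·c − 80·b·c^2 − 32·b^2·c − 42·c^3    [combine like terms]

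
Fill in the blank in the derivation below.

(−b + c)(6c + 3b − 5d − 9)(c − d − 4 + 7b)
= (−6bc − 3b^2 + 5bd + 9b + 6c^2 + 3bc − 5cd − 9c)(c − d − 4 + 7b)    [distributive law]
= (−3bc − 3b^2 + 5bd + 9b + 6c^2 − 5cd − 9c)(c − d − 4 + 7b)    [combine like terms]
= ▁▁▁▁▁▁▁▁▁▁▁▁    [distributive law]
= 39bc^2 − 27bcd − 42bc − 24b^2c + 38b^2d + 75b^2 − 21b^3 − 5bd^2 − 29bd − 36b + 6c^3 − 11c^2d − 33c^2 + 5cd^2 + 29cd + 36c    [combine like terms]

Applying distributive law to the line above:

−3bc^2 + 3bcd + 12bc − 21b^2c − 3b^2c + 3b^2d + 12b^2 − 21b^3 + 5bcd − 5bd^2 − 20bd + 35b^2d + 9bc − 9bd − 36b + 63b^2 + 6c^3 − 6c^2d − 24c^2 + 42bc^2 − 5c^2d + 5cd^2 + 20cd − 35bcd − 9c^2 + 9cd + 36c − 63bc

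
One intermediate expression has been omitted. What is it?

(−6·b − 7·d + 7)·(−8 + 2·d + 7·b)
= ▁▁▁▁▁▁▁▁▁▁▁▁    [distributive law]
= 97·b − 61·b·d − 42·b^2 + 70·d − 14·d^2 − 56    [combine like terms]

After distributive law, the bracketed line is:

48·b − 12·b·d − 42·b^2 + 56·d − 14·d^2 − 49·b·d − 56 + 14·d + 49·b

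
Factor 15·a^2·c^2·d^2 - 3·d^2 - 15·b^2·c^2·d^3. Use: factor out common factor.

15·a^2·c^2·d^2 - 3·d^2 - 15·b^2·c^2·d^3
= 3(5·a^2·c^2·d^2 - d^2 - 5·b^2·c^2·d^3)    [factor out 3]
= 3·d^2(5·a^2·c^2 - 1 - 5·b^2·c^2·d)    [factor out d^2]

3·d^2(5·a^2·c^2 - 1 - 5·b^2·c^2·d)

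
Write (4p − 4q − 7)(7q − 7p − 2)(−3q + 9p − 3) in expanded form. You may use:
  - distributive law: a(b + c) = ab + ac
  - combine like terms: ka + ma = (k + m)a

(4p − 4q − 7)(7q − 7p − 2)(−3q + 9p − 3)
= (28pq − 28p^2 − 8p − 28q^2 + 28pq + 8q − 49q + 49p + 14)(−3q + 9p − 3)    [distributive law]
= (56pq − 28p^2 + 41p − 28q^2 − 41q + 14)(−3q + 9p − 3)    [combine like terms]
= −168pq^2 + 504p^2q − 168pq + 84p^2q − 252p^3 + 84p^2 − 123pq + 369p^2 − 123p + 84q^3 − 252pq^2 + 84q^2 + 123q^2 − 369pq + 123q − 42q + 126p − 42    [distributive law]
= −420pq^2 + 588p^2q − 660pq − 252p^3 + 453p^2 + 3p + 84q^3 + 207q^2 + 81q − 42    [combine like terms]

−420pq^2 + 588p^2q − 660pq − 252p^3 + 453p^2 + 3p + 84q^3 + 207q^2 + 81q − 42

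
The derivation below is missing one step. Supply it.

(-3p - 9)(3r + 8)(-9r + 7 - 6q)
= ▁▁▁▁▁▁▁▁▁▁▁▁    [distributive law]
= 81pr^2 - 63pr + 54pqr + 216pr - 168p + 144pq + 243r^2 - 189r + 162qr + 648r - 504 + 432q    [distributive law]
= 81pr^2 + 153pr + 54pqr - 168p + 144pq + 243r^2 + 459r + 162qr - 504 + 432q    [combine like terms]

By distributive law:

(-9pr - 24p - 27r - 72)(-9r + 7 - 6q)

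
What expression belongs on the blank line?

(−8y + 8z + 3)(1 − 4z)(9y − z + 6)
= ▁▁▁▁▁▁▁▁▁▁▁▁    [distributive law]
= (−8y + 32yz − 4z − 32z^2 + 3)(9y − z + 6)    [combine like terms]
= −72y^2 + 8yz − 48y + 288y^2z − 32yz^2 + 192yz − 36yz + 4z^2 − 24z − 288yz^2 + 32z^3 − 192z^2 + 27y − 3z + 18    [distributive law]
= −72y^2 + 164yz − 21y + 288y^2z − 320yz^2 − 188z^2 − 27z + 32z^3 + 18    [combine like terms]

Applying distributive law to the line above:

(−8y + 32yz + 8z − 32z^2 + 3 − 12z)(9y − z + 6)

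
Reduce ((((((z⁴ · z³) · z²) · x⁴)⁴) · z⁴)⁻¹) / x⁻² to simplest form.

((((((z⁴ · z³) · z²) · x⁴)⁴) · z⁴)⁻¹) / x⁻²
= ((((((z⁴ · z³) · z²) · x⁴)⁴)⁻¹) · ((z⁴)⁻¹)) / x⁻²    [power of a product]
= (((((z⁴ · z³) · z²) · x⁴)⁻⁴) · ((z⁴)⁻¹)) / x⁻²    [power of a power]
= (((((z⁴ · z³) · z²)⁻⁴) · ((x⁴)⁻⁴)) · ((z⁴)⁻¹)) / x⁻²    [power of a product]
= (((((z⁴ · z³)⁻⁴) · ((z²)⁻⁴)) · ((x⁴)⁻⁴)) · ((z⁴)⁻¹)) / x⁻²    [power of a product]
= ((((((z⁴)⁻⁴) · ((z³)⁻⁴)) · ((z²)⁻⁴)) · ((x⁴)⁻⁴)) · ((z⁴)⁻¹)) / x⁻²    [power of a product]
= ((((z⁻¹⁶ · ((z³)⁻⁴)) · ((z²)⁻⁴)) · ((x⁴)⁻⁴)) · ((z⁴)⁻¹)) / x⁻²    [power of a power]
= ((((z⁻¹⁶ · z⁻¹²) · ((z²)⁻⁴)) · ((x⁴)⁻⁴)) · ((z⁴)⁻¹)) / x⁻²    [power of a power]
= (((z⁻²⁸ · ((z²)⁻⁴)) · ((x⁴)⁻⁴)) · ((z⁴)⁻¹)) / x⁻²    [product of powers]
= (((z⁻²⁸ · z⁻⁸) · ((x⁴)⁻⁴)) · ((z⁴)⁻¹)) / x⁻²    [power of a power]
= ((z⁻³⁶ · ((x⁴)⁻⁴)) · ((z⁴)⁻¹)) / x⁻²    [product of powers]
= ((z⁻³⁶ · x⁻¹⁶) · ((z⁴)⁻¹)) / x⁻²    [power of a power]
= ((z⁻³⁶ · x⁻¹⁶) · z⁻⁴) / x⁻²    [power of a power]
= x⁻¹⁴z⁻⁴⁰    [quotient of powers; product of powers]

x⁻¹⁴z⁻⁴⁰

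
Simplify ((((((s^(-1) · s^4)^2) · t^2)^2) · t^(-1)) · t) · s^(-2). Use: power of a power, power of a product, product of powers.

s^10t^4

((((((s^(-1) · s^4)^2) · t^2)^2) · t^(-1)) · t) · s^(-2)
= ((((((s^(-1) · s^4)^2)^2) · ((t^2)^2)) · t^(-1)) · t) · s^(-2)    [power of a product]
= (((((s^(-1) · s^4)^4) · ((t^2)^2)) · t^(-1)) · t) · s^(-2)    [power of a power]
= ((((((s^(-1))^4) · ((s^4)^4)) · ((t^2)^2)) · t^(-1)) · t) · s^(-2)    [power of a product]
= ((((s^(-4) · ((s^4)^4)) · ((t^2)^2)) · t^(-1)) · t) · s^(-2)    [power of a power]
= ((((s^(-4) · s^16) · ((t^2)^2)) · t^(-1)) · t) · s^(-2)    [power of a power]
= (((s^12 · ((t^2)^2)) · t^(-1)) · t) · s^(-2)    [product of powers]
= (((s^12 · t^4) · t^(-1)) · t) · s^(-2)    [power of a power]
= s^10t^4    [product of powers]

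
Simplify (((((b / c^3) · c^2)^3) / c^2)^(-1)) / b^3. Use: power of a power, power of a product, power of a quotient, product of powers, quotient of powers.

(((((b / c^3) · c^2)^3) / c^2)^(-1)) / b^3
= (((((b / c^3) · c^2)^3)^(-1)) / ((c^2)^(-1))) / b^3    [power of a quotient]
= ((((b / c^3) · c^2)^(-3)) / ((c^2)^(-1))) / b^3    [power of a power]
= ((((b / c^3)^(-3)) · ((c^2)^(-3))) / ((c^2)^(-1))) / b^3    [power of a product]
= ((((b^(-3)) / ((c^3)^(-3))) · ((c^2)^(-3))) / ((c^2)^(-1))) / b^3    [power of a quotient]
= (((b^(-3) / c^(-9)) · ((c^2)^(-3))) / ((c^2)^(-1))) / b^3    [power of a power]
= (((b^(-3) / c^(-9)) · c^(-6)) / ((c^2)^(-1))) / b^3    [power of a power]
= (((b^(-3) / c^(-9)) · c^(-6)) / c^(-2)) / b^3    [power of a power]
= b^(-6)c^5    [quotient of powers; product of powers]

b^(-6)c^5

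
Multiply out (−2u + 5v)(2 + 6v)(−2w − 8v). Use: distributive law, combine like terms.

8uw + 32uv + 24uvw + 96uv^2 − 20vw − 80v^2 − 60v^2w − 240v^3

(−2u + 5v)(2 + 6v)(−2w − 8v)
= (−4u − 12uv + 10v + 30v^2)(−2w − 8v)    [distributive law]
= 8uw + 32uv + 24uvw + 96uv^2 − 20vw − 80v^2 − 60v^2w − 240v^3    [distributive law]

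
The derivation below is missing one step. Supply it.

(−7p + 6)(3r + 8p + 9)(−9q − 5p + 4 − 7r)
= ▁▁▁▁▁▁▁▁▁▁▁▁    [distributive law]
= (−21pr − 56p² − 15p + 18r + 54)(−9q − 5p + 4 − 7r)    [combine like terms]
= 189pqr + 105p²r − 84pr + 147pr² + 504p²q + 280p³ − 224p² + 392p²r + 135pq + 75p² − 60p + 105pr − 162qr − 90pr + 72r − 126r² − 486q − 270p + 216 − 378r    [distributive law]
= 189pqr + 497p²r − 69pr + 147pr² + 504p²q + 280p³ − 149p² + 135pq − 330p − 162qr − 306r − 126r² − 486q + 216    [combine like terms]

Applying distributive law to the line above:

(−21pr − 56p² − 63p + 18r + 48p + 54)(−9q − 5p + 4 − 7r)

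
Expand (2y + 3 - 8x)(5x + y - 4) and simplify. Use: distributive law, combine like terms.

(2y + 3 - 8x)(5x + y - 4)
= 10xy + 2y^2 - 8y + 15x + 3y - 12 - 40x^2 - 8xy + 32x    [distributive law]
= 2xy + 2y^2 - 5y + 47x - 12 - 40x^2    [combine like terms]

2xy + 2y^2 - 5y + 47x - 12 - 40x^2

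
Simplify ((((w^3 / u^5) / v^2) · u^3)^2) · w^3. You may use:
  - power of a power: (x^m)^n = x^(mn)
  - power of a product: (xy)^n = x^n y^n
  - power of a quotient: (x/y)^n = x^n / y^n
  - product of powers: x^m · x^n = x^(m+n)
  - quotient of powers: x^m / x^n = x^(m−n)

((((w^3 / u^5) / v^2) · u^3)^2) · w^3
= ((((w^3 / u^5) / v^2)^2) · ((u^3)^2)) · w^3    [power of a product]
= ((((w^3 / u^5)^2) / ((v^2)^2)) · ((u^3)^2)) · w^3    [power of a quotient]
= (((((w^3)^2) / ((u^5)^2)) / ((v^2)^2)) · ((u^3)^2)) · w^3    [power of a quotient]
= (((w^6 / ((u^5)^2)) / ((v^2)^2)) · ((u^3)^2)) · w^3    [power of a power]
= (((w^6 / u^10) / ((v^2)^2)) · ((u^3)^2)) · w^3    [power of a power]
= (((w^6 / u^10) / v^4) · ((u^3)^2)) · w^3    [power of a power]
= (((w^6 / u^10) / v^4) · u^6) · w^3    [power of a power]
= u^(-4)v^(-4)w^9    [quotient of powers; product of powers]

u^(-4)v^(-4)w^9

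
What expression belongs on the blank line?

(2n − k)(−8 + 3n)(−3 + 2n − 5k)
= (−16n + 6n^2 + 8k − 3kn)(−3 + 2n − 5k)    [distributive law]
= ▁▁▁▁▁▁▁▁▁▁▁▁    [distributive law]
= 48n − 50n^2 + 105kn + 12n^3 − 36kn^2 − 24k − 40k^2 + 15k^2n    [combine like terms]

After distributive law, the bracketed line is:

48n − 32n^2 + 80kn − 18n^2 + 12n^3 − 30kn^2 − 24k + 16kn − 40k^2 + 9kn − 6kn^2 + 15k^2n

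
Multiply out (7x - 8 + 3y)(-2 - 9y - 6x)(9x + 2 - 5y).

222x^2 + 212x + 262xy - 519x^2y + 162xy^2 - 378x^3 + 32 + 52y - 384y^2 + 135y^3

(7x - 8 + 3y)(-2 - 9y - 6x)(9x + 2 - 5y)
= (-14x - 63xy - 42x^2 + 16 + 72y + 48x - 6y - 27y^2 - 18xy)(9x + 2 - 5y)    [distributive law]
= (34x - 81xy - 42x^2 + 16 + 66y - 27y^2)(9x + 2 - 5y)    [combine like terms]
= 306x^2 + 68x - 170xy - 729x^2y - 162xy + 405xy^2 - 378x^3 - 84x^2 + 210x^2y + 144x + 32 - 80y + 594xy + 132y - 330y^2 - 243xy^2 - 54y^2 + 135y^3    [distributive law]
= 222x^2 + 212x + 262xy - 519x^2y + 162xy^2 - 378x^3 + 32 + 52y - 384y^2 + 135y^3    [combine like terms]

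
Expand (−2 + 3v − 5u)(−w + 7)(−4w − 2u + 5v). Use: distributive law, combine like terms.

(−2 + 3v − 5u)(−w + 7)(−4w − 2u + 5v)
= (2w − 14 − 3vw + 21v + 5uw − 35u)(−4w − 2u + 5v)    [distributive law]
= −8w² − 4uw + 10vw + 56w + 28u − 70v + 12vw² + 6uvw − 15v²w − 84vw − 42uv + 105v² − 20uw² − 10u²w + 25uvw + 140uw + 70u² − 175uv    [distributive law]
= −8w² + 136uw − 74vw + 56w + 28u − 70v + 12vw² + 31uvw − 15v²w − 217uv + 105v² − 20uw² − 10u²w + 70u²    [combine like terms]

−8w² + 136uw − 74vw + 56w + 28u − 70v + 12vw² + 31uvw − 15v²w − 217uv + 105v² − 20uw² − 10u²w + 70u²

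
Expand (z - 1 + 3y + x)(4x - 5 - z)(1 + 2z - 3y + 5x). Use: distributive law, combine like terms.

(z - 1 + 3y + x)(4x - 5 - z)(1 + 2z - 3y + 5x)
= (4xz - 5z - z² - 4x + 5 + z + 12xy - 15y - 3yz + 4x² - 5x - xz)(1 + 2z - 3y + 5x)    [distributive law]
= (3xz - 4z - z² - 9x + 5 + 12xy - 15y - 3yz + 4x²)(1 + 2z - 3y + 5x)    [combine like terms]
= 3xz + 6xz² - 9xyz + 15x²z - 4z - 8z² + 12yz - 20xz - z² - 2z³ + 3yz² - 5xz² - 9x - 18xz + 27xy - 45x² + 5 + 10z - 15y + 25x + 12xy + 24xyz - 36xy² + 60x²y - 15y - 30yz + 45y² - 75xy - 3yz - 6yz² + 9y²z - 15xyz + 4x² + 8x²z - 12x²y + 20x³    [distributive law]
= -35xz + xz² + 23x²z + 6z - 9z² - 21yz - 2z³ - 3yz² + 16x - 36xy - 41x² + 5 - 30y - 36xy² + 48x²y + 45y² + 9y²z + 20x³    [combine like terms]

-35xz + xz² + 23x²z + 6z - 9z² - 21yz - 2z³ - 3yz² + 16x - 36xy - 41x² + 5 - 30y - 36xy² + 48x²y + 45y² + 9y²z + 20x³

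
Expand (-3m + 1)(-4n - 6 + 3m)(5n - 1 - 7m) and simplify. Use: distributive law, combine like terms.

60mn^2 + 121mn - 129m^2n + 21m - 138m^2 + 63m^3 - 20n^2 - 26n + 6

(-3m + 1)(-4n - 6 + 3m)(5n - 1 - 7m)
= (12mn + 18m - 9m^2 - 4n - 6 + 3m)(5n - 1 - 7m)    [distributive law]
= (12mn + 21m - 9m^2 - 4n - 6)(5n - 1 - 7m)    [combine like terms]
= 60mn^2 - 12mn - 84m^2n + 105mn - 21m - 147m^2 - 45m^2n + 9m^2 + 63m^3 - 20n^2 + 4n + 28mn - 30n + 6 + 42m    [distributive law]
= 60mn^2 + 121mn - 129m^2n + 21m - 138m^2 + 63m^3 - 20n^2 - 26n + 6    [combine like terms]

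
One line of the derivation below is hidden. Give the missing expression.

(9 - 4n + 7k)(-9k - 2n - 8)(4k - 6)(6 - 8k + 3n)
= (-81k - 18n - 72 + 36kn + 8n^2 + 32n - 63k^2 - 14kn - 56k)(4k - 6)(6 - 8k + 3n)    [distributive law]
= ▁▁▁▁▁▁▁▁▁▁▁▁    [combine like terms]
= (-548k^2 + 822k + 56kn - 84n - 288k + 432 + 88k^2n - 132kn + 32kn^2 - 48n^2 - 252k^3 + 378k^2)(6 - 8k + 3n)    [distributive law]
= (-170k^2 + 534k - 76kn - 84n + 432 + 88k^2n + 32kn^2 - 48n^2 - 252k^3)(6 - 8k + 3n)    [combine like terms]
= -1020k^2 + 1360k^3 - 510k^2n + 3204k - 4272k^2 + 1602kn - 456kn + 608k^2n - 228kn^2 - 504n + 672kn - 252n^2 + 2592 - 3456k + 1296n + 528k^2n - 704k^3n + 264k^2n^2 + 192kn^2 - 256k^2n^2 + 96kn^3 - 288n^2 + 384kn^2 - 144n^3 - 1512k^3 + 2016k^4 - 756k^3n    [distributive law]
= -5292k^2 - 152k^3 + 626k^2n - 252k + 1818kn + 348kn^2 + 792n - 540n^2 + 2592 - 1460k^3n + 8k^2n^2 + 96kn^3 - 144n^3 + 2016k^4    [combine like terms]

After combine like terms, the bracketed line is:

(-137k + 14n - 72 + 22kn + 8n^2 - 63k^2)(4k - 6)(6 - 8k + 3n)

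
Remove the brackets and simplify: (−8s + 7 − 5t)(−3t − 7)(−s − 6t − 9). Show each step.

−24s²t − 159st² − 566st − 56s² − 455s − 219t² + 168t + 441 − 90t³

(−8s + 7 − 5t)(−3t − 7)(−s − 6t − 9)
= (24st + 56s − 21t − 49 + 15t² + 35t)(−s − 6t − 9)    [distributive law]
= (24st + 56s + 14t − 49 + 15t²)(−s − 6t − 9)    [combine like terms]
= −24s²t − 144st² − 216st − 56s² − 336st − 504s − 14st − 84t² − 126t + 49s + 294t + 441 − 15st² − 90t³ − 135t²    [distributive law]
= −24s²t − 159st² − 566st − 56s² − 455s − 219t² + 168t + 441 − 90t³    [combine like terms]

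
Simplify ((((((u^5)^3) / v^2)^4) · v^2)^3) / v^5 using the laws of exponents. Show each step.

u^180·v^(-23)

((((((u^5)^3) / v^2)^4) · v^2)^3) / v^5
= ((((((u^5)^3) / v^2)^4)^3) · ((v^2)^3)) / v^5    [power of a product]
= (((((u^5)^3) / v^2)^12) · ((v^2)^3)) / v^5    [power of a power]
= (((((u^5)^3)^12) / ((v^2)^12)) · ((v^2)^3)) / v^5    [power of a quotient]
= ((((u^5)^36) / ((v^2)^12)) · ((v^2)^3)) / v^5    [power of a power]
= ((u^180 / ((v^2)^12)) · ((v^2)^3)) / v^5    [power of a power]
= ((u^180 / v^24) · ((v^2)^3)) / v^5    [power of a power]
= ((u^180 / v^24) · v^6) / v^5    [power of a power]
= u^180·v^(-23)    [quotient of powers; product of powers]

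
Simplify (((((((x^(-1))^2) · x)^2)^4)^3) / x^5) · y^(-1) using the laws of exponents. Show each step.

x^(-29)y^(-1)

(((((((x^(-1))^2) · x)^2)^4)^3) / x^5) · y^(-1)
= ((((((x^(-1))^2) · x)^2)^12) / x^5) · y^(-1)    [power of a power]
= (((((x^(-1))^2) · x)^24) / x^5) · y^(-1)    [power of a power]
= (((((x^(-1))^2)^24) · (x^24)) / x^5) · y^(-1)    [power of a product]
= ((((x^(-1))^48) · (x^24)) / x^5) · y^(-1)    [power of a power]
= ((x^(-48) · (x^24)) / x^5) · y^(-1)    [power of a power]
= (x^(-24) / x^5) · y^(-1)    [product of powers]
= x^(-29) · y^(-1)    [quotient of powers]
= x^(-29)y^(-1)    [rearrange]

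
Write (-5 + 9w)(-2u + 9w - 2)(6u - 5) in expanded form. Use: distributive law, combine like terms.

60u^2 + 10u - 288uw + 315w - 50 - 108u^2w + 486uw^2 - 405w^2

(-5 + 9w)(-2u + 9w - 2)(6u - 5)
= (10u - 45w + 10 - 18uw + 81w^2 - 18w)(6u - 5)    [distributive law]
= (10u - 63w + 10 - 18uw + 81w^2)(6u - 5)    [combine like terms]
= 60u^2 - 50u - 378uw + 315w + 60u - 50 - 108u^2w + 90uw + 486uw^2 - 405w^2    [distributive law]
= 60u^2 + 10u - 288uw + 315w - 50 - 108u^2w + 486uw^2 - 405w^2    [combine like terms]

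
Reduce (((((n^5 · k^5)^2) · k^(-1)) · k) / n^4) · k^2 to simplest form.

k^12·n^6

(((((n^5 · k^5)^2) · k^(-1)) · k) / n^4) · k^2
= ((((((n^5)^2) · ((k^5)^2)) · k^(-1)) · k) / n^4) · k^2    [power of a product]
= ((((n^10 · ((k^5)^2)) · k^(-1)) · k) / n^4) · k^2    [power of a power]
= ((((n^10 · k^10) · k^(-1)) · k) / n^4) · k^2    [power of a power]
= k^12·n^6    [quotient of powers; product of powers]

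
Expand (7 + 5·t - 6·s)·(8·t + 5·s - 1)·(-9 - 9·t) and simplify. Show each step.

-396·t - 819·t² - 369·s - 162·s·t + 63 - 360·t³ + 207·s·t² + 270·s² + 270·s²·t

(7 + 5·t - 6·s)·(8·t + 5·s - 1)·(-9 - 9·t)
= (56·t + 35·s - 7 + 40·t² + 25·s·t - 5·t - 48·s·t - 30·s² + 6·s)·(-9 - 9·t)    [distributive law]
= (51·t + 41·s - 7 + 40·t² - 23·s·t - 30·s²)·(-9 - 9·t)    [combine like terms]
= -459·t - 459·t² - 369·s - 369·s·t + 63 + 63·t - 360·t² - 360·t³ + 207·s·t + 207·s·t² + 270·s² + 270·s²·t    [distributive law]
= -396·t - 819·t² - 369·s - 162·s·t + 63 - 360·t³ + 207·s·t² + 270·s² + 270·s²·t    [combine like terms]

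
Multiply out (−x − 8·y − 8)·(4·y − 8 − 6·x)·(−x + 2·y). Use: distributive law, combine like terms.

(−x − 8·y − 8)·(4·y − 8 − 6·x)·(−x + 2·y)
= (−4·x·y + 8·x + 6·x^2 − 32·y^2 + 64·y + 48·x·y − 32·y + 64 + 48·x)·(−x + 2·y)    [distributive law]
= (44·x·y + 56·x + 6·x^2 − 32·y^2 + 32·y + 64)·(−x + 2·y)    [combine like terms]
= −44·x^2·y + 88·x·y^2 − 56·x^2 + 112·x·y − 6·x^3 + 12·x^2·y + 32·x·y^2 − 64·y^3 − 32·x·y + 64·y^2 − 64·x + 128·y    [distributive law]
= −32·x^2·y + 120·x·y^2 − 56·x^2 + 80·x·y − 6·x^3 − 64·y^3 + 64·y^2 − 64·x + 128·y    [combine like terms]

−32·x^2·y + 120·x·y^2 − 56·x^2 + 80·x·y − 6·x^3 − 64·y^3 + 64·y^2 − 64·x + 128·y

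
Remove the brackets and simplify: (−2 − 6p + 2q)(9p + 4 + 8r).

−42p − 8 − 16r − 54p^2 − 48pr + 18pq + 8q + 16qr

(−2 − 6p + 2q)(9p + 4 + 8r)
= −18p − 8 − 16r − 54p^2 − 24p − 48pr + 18pq + 8q + 16qr    [distributive law]
= −42p − 8 − 16r − 54p^2 − 48pr + 18pq + 8q + 16qr    [combine like terms]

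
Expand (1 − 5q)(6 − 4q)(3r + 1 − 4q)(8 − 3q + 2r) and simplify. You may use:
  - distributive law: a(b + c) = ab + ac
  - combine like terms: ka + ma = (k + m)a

(1 − 5q)(6 − 4q)(3r + 1 − 4q)(8 − 3q + 2r)
= (6 − 4q − 30q + 20q²)(3r + 1 − 4q)(8 − 3q + 2r)    [distributive law]
= (6 − 34q + 20q²)(3r + 1 − 4q)(8 − 3q + 2r)    [combine like terms]
= (18r + 6 − 24q − 102qr − 34q + 136q² + 60q²r + 20q² − 80q³)(8 − 3q + 2r)    [distributive law]
= (18r + 6 − 58q − 102qr + 156q² + 60q²r − 80q³)(8 − 3q + 2r)    [combine like terms]
= 144r − 54qr + 36r² + 48 − 18q + 12r − 464q + 174q² − 116qr − 816qr + 306q²r − 204qr² + 1248q² − 468q³ + 312q²r + 480q²r − 180q³r + 120q²r² − 640q³ + 240q⁴ − 160q³r    [distributive law]
= 156r − 986qr + 36r² + 48 − 482q + 1422q² + 1098q²r − 204qr² − 1108q³ − 340q³r + 120q²r² + 240q⁴    [combine like terms]

156r − 986qr + 36r² + 48 − 482q + 1422q² + 1098q²r − 204qr² − 1108q³ − 340q³r + 120q²r² + 240q⁴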